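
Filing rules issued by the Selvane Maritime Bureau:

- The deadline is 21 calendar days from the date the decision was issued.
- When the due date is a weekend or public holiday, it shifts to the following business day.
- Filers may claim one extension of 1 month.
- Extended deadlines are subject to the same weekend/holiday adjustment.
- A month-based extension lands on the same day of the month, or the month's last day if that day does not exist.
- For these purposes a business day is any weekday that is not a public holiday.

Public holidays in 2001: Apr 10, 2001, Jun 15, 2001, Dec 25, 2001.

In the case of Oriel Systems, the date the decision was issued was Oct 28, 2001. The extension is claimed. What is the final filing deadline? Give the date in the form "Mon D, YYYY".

From Oct 28, 2001, 21 calendar days later is Nov 18, 2001.
Because Nov 18, 2001 is a Sunday, the deadline becomes Nov 19, 2001 (Monday).
The 1 month extension carries Nov 19, 2001 to Dec 19, 2001.
Dec 19, 2001 falls on a Wednesday, which is a business day, so no adjustment is needed.
The final due date is Dec 19, 2001.

Dec 19, 2001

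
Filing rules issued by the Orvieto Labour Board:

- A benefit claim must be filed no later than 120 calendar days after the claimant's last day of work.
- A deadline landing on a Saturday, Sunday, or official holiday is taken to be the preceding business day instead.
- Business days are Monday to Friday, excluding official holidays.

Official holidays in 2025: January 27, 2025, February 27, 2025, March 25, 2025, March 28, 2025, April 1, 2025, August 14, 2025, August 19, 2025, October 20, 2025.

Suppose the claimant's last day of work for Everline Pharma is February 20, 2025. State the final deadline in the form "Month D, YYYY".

120 calendar days after February 20, 2025 is June 20, 2025.
June 20, 2025 falls on a Friday, which is a business day, so no adjustment is needed.
Deadline: June 20, 2025.

June 20, 2025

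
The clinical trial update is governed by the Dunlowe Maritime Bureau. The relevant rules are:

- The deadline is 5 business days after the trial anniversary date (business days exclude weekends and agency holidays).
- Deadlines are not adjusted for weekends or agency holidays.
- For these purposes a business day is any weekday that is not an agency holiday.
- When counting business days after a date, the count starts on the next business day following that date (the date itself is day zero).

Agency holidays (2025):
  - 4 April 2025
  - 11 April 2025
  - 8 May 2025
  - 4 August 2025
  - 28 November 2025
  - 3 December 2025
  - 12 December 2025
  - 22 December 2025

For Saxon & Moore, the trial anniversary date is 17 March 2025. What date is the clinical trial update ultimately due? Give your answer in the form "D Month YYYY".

24 March 2025

Starting the day after 17 March 2025 and counting 5 business days lands on 24 March 2025.
24 March 2025 is a Monday; no weekend or holiday adjustment applies.
So the filing is due 24 March 2025.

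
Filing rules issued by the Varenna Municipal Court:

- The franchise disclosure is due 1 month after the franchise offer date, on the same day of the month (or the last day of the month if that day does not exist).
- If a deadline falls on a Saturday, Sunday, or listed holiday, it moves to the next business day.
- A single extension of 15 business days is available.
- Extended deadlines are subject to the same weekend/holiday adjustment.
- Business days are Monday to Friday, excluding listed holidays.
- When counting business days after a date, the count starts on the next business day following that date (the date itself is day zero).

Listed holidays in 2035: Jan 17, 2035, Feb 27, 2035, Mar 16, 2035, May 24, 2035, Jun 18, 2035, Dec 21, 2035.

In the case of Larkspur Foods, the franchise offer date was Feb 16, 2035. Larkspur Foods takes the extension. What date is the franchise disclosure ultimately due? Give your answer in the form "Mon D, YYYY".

Apr 9, 2035

Moving 1 month forward from Feb 16, 2035 on the corresponding day gives Mar 16, 2035.
Mar 16, 2035 falls on a listed holiday. Rolling to the next business day gives Mar 19, 2035, a Monday.
Counting 15 further business days from Mar 19, 2035 reaches Apr 9, 2035.
Apr 9, 2035 falls on a Monday, which is a business day, so no adjustment is needed.
So the filing is due Apr 9, 2035.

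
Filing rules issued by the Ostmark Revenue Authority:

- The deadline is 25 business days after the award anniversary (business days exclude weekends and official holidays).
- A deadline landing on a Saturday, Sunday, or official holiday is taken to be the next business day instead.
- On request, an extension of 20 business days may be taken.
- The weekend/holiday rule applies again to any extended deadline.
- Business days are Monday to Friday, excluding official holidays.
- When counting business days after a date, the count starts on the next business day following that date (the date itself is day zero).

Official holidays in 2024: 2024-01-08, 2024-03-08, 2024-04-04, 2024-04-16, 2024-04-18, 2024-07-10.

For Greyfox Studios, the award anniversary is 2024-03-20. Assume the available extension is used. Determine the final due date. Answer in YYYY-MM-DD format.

25 business days after 2024-03-20, excluding weekends and holidays, is 2024-04-29.
2024-04-29 falls on a Monday, which is a business day, so no adjustment is needed.
Applying the 20-business-day extension: 20 business days after 2024-04-29 is 2024-05-27.
2024-05-27 is a Monday and not a listed holiday, so it stands.
Final deadline: 2024-05-27.

2024-05-27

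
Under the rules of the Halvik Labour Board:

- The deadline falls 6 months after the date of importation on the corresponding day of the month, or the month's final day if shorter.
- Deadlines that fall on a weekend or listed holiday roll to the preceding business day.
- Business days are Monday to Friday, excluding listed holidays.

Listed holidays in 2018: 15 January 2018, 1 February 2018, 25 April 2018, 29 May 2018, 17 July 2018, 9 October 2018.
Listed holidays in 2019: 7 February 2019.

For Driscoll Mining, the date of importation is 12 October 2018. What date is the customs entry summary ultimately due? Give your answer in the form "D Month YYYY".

Moving 6 months forward from 12 October 2018 on the corresponding day gives 12 April 2019.
12 April 2019 is a Friday and not a listed holiday, so it stands.
Final deadline: 12 April 2019.

12 April 2019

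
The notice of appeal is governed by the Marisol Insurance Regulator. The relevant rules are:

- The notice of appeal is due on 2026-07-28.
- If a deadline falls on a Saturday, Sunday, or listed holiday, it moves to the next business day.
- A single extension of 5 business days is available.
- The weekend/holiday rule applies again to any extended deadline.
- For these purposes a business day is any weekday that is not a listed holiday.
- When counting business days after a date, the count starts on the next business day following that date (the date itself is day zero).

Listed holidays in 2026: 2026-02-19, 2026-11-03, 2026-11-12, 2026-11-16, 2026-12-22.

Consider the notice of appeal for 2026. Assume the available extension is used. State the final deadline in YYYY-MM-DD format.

2026-08-04

The stated deadline is 2026-07-28.
2026-07-28 is a Tuesday and not a listed holiday, so it stands.
The 5-business-day extension runs from 2026-07-28 to 2026-08-04.
2026-08-04 is a Tuesday and not a listed holiday, so it stands.
The final due date is 2026-08-04.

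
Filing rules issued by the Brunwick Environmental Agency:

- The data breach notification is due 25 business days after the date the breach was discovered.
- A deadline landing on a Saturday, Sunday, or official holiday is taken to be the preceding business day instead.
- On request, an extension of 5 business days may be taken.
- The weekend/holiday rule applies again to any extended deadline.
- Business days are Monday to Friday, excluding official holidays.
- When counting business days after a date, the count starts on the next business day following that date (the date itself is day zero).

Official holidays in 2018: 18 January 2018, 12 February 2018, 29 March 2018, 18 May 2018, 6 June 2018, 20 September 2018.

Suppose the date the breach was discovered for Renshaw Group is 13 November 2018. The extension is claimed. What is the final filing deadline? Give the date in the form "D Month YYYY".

25 December 2018

Counting 25 business days after 13 November 2018 (skipping weekends and listed holidays) reaches 18 December 2018.
18 December 2018 (Tuesday) is already a business day.
The 5-business-day extension runs from 18 December 2018 to 25 December 2018.
25 December 2018 is a Tuesday and not a listed holiday, so it stands.
The final due date is 25 December 2018.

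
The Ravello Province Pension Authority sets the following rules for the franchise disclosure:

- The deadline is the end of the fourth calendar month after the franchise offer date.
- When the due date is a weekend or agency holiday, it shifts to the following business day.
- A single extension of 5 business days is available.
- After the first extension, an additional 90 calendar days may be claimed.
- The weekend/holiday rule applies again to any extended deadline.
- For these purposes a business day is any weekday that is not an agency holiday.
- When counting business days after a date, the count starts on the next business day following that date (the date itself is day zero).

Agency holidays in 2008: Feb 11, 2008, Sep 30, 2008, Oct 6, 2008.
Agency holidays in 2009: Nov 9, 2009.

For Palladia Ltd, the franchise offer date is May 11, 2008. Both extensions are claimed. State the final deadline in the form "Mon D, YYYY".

Jan 7, 2009

4 months after May 11, 2008 falls in September 2008; the last day of that month is Sep 30, 2008.
Sep 30, 2008 falls on a listed holiday. Rolling to the next business day gives Oct 1, 2008, a Wednesday.
The 5-business-day extension runs from Oct 1, 2008 to Oct 9, 2008.
Oct 9, 2008 falls on a Thursday, which is a business day, so no adjustment is needed.
Add the 90 calendar-day extension to Oct 9, 2008: Jan 7, 2009.
Jan 7, 2009 (Wednesday) is already a business day.
Deadline: Jan 7, 2009.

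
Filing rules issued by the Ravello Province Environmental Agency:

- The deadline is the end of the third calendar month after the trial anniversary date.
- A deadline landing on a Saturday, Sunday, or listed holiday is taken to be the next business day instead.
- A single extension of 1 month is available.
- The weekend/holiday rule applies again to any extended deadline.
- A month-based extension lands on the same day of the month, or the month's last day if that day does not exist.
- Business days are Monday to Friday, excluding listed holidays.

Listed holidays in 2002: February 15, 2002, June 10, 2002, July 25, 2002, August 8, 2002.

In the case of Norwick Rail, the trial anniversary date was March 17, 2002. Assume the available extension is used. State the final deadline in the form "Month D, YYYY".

The third month after March 17, 2002 is June 2002, whose last day is June 30, 2002.
Because June 30, 2002 is a Sunday, the deadline becomes July 1, 2002 (Monday).
Applying the 1 month extension: 1 month after July 1, 2002 is August 1, 2002.
Since August 1, 2002 is a Thursday and not a holiday, the date is unchanged.
So the filing is due August 1, 2002.

August 1, 2002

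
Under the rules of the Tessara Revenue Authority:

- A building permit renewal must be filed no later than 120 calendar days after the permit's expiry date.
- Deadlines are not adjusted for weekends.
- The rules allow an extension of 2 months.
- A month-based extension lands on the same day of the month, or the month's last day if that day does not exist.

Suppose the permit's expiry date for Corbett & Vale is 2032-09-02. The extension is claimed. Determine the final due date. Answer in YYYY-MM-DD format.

2033-02-28

Adding 120 calendar days to 2032-09-02 gives 2032-12-31.
No adjustment is made for weekends or holidays, so 2032-12-31 stands.
Add 2 months to 2032-12-31: 2033-02-28 (day 31 does not exist in February, so the month's last day is used).
2033-02-28 falls on a Monday. The rules make no weekend/holiday allowance, so it remains 2033-02-28.
So the filing is due 2033-02-28.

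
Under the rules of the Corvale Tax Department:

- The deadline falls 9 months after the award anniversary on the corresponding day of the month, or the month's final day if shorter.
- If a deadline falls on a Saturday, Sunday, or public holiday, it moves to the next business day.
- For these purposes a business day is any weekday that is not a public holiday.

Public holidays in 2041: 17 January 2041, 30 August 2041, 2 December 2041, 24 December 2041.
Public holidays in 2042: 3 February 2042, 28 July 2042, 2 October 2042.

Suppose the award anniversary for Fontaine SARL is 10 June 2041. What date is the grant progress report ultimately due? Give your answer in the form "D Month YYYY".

10 March 2042

Moving 9 months forward from 10 June 2041 on the corresponding day gives 10 March 2042.
10 March 2042 falls on a Monday, which is a business day, so no adjustment is needed.
Deadline: 10 March 2042.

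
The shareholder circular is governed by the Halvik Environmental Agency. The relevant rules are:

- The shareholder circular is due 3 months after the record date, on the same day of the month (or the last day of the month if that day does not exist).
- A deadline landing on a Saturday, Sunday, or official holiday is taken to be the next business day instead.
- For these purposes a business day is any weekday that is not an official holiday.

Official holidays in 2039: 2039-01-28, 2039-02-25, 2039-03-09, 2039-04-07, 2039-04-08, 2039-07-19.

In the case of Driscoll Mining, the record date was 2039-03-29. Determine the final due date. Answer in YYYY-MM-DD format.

2039-06-29

3 months after 2039-03-29, on the same day of the month, is 2039-06-29.
Since 2039-06-29 is a Wednesday and not a holiday, the date is unchanged.
So the filing is due 2039-06-29.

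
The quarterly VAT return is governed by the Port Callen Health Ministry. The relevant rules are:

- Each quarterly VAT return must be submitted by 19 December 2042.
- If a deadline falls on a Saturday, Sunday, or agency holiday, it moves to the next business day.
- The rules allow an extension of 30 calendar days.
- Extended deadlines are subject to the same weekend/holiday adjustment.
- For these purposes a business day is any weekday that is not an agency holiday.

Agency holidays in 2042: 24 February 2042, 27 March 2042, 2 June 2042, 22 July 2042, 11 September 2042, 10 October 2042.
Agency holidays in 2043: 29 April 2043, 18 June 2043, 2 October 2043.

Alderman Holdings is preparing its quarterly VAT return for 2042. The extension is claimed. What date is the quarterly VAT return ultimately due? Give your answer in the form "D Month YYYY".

The stated deadline is 19 December 2042.
19 December 2042 is a Friday and not a listed holiday, so it stands.
With the 30-day extension, 19 December 2042 becomes 18 January 2043.
18 January 2043 is a Sunday; the next business day is 19 January 2043 (Monday).
Final deadline: 19 January 2043.

19 January 2043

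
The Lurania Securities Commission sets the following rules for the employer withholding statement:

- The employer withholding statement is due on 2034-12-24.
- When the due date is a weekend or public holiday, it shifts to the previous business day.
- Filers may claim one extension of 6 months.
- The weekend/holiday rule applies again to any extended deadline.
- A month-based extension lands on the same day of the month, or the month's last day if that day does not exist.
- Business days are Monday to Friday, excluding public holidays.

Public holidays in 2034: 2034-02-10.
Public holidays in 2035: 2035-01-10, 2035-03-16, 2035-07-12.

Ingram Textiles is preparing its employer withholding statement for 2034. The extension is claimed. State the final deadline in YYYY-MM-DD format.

2035-06-22

The statutory due date is 2034-12-24.
2034-12-24 is a Sunday, so it moves to the preceding business day, 2034-12-22 (Friday).
The 6 months extension carries 2034-12-22 to 2035-06-22.
2035-06-22 is a Friday and not a listed holiday, so it stands.
The final due date is 2035-06-22.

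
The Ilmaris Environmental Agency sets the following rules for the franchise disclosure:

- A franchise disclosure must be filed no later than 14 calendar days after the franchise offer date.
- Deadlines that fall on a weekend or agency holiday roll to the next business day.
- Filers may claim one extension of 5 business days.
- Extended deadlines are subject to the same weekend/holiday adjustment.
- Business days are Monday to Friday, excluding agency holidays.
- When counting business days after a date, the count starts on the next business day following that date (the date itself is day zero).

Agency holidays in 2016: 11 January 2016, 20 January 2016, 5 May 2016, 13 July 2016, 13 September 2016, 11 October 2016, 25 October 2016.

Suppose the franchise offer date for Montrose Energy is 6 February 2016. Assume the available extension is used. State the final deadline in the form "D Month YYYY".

29 February 2016

Adding 14 calendar days to 6 February 2016 gives 20 February 2016.
Because 20 February 2016 is a Saturday, the deadline becomes 22 February 2016 (Monday).
Applying the 5-business-day extension: 5 business days after 22 February 2016 is 29 February 2016.
29 February 2016 (Monday) is already a business day.
Deadline: 29 February 2016.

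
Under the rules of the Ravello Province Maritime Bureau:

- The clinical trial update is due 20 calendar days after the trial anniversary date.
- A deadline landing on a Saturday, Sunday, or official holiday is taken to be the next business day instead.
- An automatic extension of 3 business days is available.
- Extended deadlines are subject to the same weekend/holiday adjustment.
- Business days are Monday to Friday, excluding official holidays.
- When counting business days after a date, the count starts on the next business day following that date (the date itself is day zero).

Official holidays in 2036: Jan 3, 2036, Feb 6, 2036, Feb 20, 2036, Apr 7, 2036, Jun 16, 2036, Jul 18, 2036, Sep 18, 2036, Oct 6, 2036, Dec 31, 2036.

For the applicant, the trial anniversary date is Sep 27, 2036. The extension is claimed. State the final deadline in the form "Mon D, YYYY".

Oct 22, 2036

Trigger date Sep 27, 2036 + 20 calendar days = Oct 17, 2036.
Since Oct 17, 2036 is a Friday and not a holiday, the date is unchanged.
Counting 3 further business days from Oct 17, 2036 reaches Oct 22, 2036.
Oct 22, 2036 (Wednesday) is already a business day.
The final due date is Oct 22, 2036.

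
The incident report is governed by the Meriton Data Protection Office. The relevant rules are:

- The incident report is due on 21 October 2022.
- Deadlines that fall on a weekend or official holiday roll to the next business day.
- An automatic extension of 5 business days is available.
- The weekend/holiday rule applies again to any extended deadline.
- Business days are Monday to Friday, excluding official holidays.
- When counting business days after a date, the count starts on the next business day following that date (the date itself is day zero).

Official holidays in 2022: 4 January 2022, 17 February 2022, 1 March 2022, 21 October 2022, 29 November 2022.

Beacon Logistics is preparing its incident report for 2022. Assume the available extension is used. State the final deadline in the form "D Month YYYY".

The stated deadline is 21 October 2022.
21 October 2022 falls on a listed holiday. Rolling to the next business day gives 24 October 2022, a Monday.
The 5-business-day extension runs from 24 October 2022 to 31 October 2022.
31 October 2022 falls on a Monday, which is a business day, so no adjustment is needed.
Final deadline: 31 October 2022.

31 October 2022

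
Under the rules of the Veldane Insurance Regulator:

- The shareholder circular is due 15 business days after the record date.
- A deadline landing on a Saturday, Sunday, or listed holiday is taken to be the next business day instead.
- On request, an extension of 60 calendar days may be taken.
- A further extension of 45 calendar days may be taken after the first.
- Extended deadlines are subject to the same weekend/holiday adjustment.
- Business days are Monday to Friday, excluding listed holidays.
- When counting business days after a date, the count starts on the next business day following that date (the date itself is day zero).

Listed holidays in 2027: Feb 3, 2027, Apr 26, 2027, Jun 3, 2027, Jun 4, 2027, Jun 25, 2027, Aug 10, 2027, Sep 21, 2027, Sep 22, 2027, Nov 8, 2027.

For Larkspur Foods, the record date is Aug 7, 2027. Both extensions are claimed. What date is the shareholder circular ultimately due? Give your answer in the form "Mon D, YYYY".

Dec 13, 2027

Starting the day after Aug 7, 2027 and counting 15 business days lands on Aug 30, 2027.
Aug 30, 2027 falls on a Monday, which is a business day, so no adjustment is needed.
With the 60-day extension, Aug 30, 2027 becomes Oct 29, 2027.
Oct 29, 2027 falls on a Friday, which is a business day, so no adjustment is needed.
Applying the 45-calendar-day extension: Oct 29, 2027 + 45 days = Dec 13, 2027.
Dec 13, 2027 is a Monday and not a listed holiday, so it stands.
The final due date is Dec 13, 2027.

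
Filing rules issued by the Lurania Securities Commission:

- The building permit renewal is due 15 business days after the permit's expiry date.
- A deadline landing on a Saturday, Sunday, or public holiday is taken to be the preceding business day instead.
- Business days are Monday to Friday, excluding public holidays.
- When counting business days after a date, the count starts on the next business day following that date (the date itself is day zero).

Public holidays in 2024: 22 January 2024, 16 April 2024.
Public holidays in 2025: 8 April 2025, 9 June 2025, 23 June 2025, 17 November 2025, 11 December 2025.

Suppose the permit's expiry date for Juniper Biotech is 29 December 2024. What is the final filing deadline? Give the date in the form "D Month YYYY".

17 January 2025

Counting 15 business days after 29 December 2024 (skipping weekends and listed holidays) reaches 17 January 2025.
17 January 2025 (Friday) is already a business day.
Final deadline: 17 January 2025.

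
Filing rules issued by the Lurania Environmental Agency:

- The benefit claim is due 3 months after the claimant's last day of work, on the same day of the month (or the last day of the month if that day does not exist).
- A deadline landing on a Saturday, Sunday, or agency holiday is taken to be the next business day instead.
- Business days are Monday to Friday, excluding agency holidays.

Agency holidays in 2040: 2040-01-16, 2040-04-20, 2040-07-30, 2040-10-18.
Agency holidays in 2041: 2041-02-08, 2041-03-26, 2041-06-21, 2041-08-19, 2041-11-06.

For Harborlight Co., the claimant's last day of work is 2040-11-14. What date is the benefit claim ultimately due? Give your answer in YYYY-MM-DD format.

Moving 3 months forward from 2040-11-14 on the corresponding day gives 2041-02-14.
2041-02-14 is a Thursday and not a listed holiday, so it stands.
The final due date is 2041-02-14.

2041-02-14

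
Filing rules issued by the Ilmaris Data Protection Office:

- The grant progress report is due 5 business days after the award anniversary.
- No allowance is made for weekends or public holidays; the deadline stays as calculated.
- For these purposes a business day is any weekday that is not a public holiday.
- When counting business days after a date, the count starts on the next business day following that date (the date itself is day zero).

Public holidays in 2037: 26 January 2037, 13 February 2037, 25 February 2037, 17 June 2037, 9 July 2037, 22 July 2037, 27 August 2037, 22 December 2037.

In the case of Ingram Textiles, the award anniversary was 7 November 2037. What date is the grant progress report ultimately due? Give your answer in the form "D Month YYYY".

5 business days after 7 November 2037, excluding weekends and holidays, is 13 November 2037.
13 November 2037 falls on a Friday. The rules make no weekend/holiday allowance, so it remains 13 November 2037.
Final deadline: 13 November 2037.

13 November 2037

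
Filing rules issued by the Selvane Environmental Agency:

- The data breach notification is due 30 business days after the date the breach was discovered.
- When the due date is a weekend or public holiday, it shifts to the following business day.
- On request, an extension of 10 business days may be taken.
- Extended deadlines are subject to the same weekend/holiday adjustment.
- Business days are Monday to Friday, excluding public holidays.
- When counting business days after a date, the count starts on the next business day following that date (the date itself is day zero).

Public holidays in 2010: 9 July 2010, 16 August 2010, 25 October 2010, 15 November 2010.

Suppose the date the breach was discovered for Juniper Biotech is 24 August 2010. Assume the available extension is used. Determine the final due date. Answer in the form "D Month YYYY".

Starting the day after 24 August 2010 and counting 30 business days lands on 5 October 2010.
5 October 2010 (Tuesday) is already a business day.
Applying the 10-business-day extension: 10 business days after 5 October 2010 is 19 October 2010.
19 October 2010 is a Tuesday and not a listed holiday, so it stands.
So the filing is due 19 October 2010.

19 October 2010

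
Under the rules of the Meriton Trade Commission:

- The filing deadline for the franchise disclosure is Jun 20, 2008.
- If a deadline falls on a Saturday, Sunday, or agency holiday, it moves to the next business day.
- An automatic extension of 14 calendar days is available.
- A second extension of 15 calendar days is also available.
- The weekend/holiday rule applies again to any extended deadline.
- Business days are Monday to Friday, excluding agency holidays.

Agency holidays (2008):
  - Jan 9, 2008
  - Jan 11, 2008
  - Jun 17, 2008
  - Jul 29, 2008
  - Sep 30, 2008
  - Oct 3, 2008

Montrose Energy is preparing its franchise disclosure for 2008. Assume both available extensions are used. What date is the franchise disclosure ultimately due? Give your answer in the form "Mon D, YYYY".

The stated deadline is Jun 20, 2008.
Jun 20, 2008 falls on a Friday, which is a business day, so no adjustment is needed.
The 14-calendar-day extension moves the deadline from Jun 20, 2008 to Jul 4, 2008.
Jul 4, 2008 falls on a Friday, which is a business day, so no adjustment is needed.
The 15-calendar-day extension moves the deadline from Jul 4, 2008 to Jul 19, 2008.
Jul 19, 2008 is a Saturday, so it moves to the next business day, Jul 21, 2008 (Monday).
So the filing is due Jul 21, 2008.

Jul 21, 2008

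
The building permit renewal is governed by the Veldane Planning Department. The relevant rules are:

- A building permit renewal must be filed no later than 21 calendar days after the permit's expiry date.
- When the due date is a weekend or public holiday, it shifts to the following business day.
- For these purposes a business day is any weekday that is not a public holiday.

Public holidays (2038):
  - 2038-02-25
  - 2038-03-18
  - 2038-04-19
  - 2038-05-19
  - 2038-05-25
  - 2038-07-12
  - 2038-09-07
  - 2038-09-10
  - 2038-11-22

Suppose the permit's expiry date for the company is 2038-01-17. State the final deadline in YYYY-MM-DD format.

21 calendar days after 2038-01-17 is 2038-02-07.
2038-02-07 is a Sunday, so it moves to the next business day, 2038-02-08 (Monday).
Final deadline: 2038-02-08.

2038-02-08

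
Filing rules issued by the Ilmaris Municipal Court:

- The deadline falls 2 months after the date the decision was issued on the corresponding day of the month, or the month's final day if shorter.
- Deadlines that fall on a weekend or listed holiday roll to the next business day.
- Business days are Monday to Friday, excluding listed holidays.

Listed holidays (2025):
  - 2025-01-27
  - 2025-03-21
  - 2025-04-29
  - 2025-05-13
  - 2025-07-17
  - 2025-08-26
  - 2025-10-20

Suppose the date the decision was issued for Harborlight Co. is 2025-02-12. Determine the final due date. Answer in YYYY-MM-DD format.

2025-04-14

Moving 2 months forward from 2025-02-12 on the corresponding day gives 2025-04-12.
2025-04-12 is a Saturday; the next business day is 2025-04-14 (Monday).
Deadline: 2025-04-14.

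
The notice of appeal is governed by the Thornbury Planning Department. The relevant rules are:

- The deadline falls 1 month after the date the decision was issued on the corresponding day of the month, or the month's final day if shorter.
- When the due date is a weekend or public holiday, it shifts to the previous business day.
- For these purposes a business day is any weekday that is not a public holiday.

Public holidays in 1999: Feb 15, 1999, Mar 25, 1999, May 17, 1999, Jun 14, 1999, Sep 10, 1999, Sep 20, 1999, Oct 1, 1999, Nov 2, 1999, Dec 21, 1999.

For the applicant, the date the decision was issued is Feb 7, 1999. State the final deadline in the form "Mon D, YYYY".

Mar 5, 1999

Moving 1 month forward from Feb 7, 1999 on the corresponding day gives Mar 7, 1999.
Mar 7, 1999 is a Sunday, so it moves to the preceding business day, Mar 5, 1999 (Friday).
Final deadline: Mar 5, 1999.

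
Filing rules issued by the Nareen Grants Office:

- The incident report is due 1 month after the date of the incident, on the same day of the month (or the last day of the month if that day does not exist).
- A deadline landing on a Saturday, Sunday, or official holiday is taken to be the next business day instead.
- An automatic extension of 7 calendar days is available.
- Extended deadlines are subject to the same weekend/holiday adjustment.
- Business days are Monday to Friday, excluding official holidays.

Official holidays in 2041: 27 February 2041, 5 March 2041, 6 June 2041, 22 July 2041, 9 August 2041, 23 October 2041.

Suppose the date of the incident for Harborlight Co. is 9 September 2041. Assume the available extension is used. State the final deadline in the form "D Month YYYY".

1 month after 9 September 2041, on the same day of the month, is 9 October 2041.
Since 9 October 2041 is a Wednesday and not a holiday, the date is unchanged.
Add the 7 calendar-day extension to 9 October 2041: 16 October 2041.
Since 16 October 2041 is a Wednesday and not a holiday, the date is unchanged.
Deadline: 16 October 2041.

16 October 2041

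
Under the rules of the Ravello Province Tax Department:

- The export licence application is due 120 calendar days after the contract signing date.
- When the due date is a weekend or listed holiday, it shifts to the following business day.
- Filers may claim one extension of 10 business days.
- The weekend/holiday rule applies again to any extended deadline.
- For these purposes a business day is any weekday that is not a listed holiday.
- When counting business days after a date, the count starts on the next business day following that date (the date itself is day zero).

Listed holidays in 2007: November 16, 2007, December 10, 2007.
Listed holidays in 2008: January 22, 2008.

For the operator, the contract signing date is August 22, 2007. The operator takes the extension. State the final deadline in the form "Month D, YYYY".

January 3, 2008

Trigger date August 22, 2007 + 120 calendar days = December 20, 2007.
December 20, 2007 (Thursday) is already a business day.
The 10-business-day extension runs from December 20, 2007 to January 3, 2008.
Since January 3, 2008 is a Thursday and not a holiday, the date is unchanged.
Deadline: January 3, 2008.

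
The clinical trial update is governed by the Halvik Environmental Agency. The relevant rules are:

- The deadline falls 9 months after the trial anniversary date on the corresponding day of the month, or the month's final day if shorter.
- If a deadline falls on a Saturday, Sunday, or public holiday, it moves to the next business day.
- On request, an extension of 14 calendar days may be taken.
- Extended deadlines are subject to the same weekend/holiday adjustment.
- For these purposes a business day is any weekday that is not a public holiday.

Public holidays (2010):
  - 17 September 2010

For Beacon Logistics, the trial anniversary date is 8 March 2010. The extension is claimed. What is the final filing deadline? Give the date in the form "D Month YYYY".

22 December 2010

Moving 9 months forward from 8 March 2010 on the corresponding day gives 8 December 2010.
8 December 2010 falls on a Wednesday, which is a business day, so no adjustment is needed.
Applying the 14-calendar-day extension: 8 December 2010 + 14 days = 22 December 2010.
22 December 2010 (Wednesday) is already a business day.
The final due date is 22 December 2010.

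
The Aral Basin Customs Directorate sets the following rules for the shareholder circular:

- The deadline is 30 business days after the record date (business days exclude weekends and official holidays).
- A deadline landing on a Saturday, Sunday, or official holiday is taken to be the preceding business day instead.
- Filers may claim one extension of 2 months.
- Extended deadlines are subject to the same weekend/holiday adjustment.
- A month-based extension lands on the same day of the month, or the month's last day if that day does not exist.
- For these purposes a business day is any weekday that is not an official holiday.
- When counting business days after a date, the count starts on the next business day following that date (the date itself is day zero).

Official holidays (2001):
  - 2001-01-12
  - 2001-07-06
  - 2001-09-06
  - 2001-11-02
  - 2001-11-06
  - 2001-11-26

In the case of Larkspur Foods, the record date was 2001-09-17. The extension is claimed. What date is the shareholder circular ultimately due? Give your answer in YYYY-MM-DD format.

Counting 30 business days after 2001-09-17 (skipping weekends and listed holidays) reaches 2001-10-29.
2001-10-29 is a Monday and not a listed holiday, so it stands.
Add 2 months to 2001-10-29: 2001-12-29.
2001-12-29 falls on a Saturday. Rolling to the preceding business day gives 2001-12-28, a Friday.
The final due date is 2001-12-28.

2001-12-28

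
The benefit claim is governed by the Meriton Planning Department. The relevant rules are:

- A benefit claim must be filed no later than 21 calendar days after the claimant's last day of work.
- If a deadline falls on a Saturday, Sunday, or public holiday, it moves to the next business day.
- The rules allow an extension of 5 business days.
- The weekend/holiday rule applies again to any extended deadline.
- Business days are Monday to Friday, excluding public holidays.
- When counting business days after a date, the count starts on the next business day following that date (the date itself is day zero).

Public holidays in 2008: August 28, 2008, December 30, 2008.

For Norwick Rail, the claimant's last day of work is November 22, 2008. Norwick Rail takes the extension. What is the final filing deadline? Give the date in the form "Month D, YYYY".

21 calendar days after November 22, 2008 is December 13, 2008.
December 13, 2008 is a Saturday; the next business day is December 15, 2008 (Monday).
Applying the 5-business-day extension: 5 business days after December 15, 2008 is December 22, 2008.
December 22, 2008 is a Monday and not a listed holiday, so it stands.
Final deadline: December 22, 2008.

December 22, 2008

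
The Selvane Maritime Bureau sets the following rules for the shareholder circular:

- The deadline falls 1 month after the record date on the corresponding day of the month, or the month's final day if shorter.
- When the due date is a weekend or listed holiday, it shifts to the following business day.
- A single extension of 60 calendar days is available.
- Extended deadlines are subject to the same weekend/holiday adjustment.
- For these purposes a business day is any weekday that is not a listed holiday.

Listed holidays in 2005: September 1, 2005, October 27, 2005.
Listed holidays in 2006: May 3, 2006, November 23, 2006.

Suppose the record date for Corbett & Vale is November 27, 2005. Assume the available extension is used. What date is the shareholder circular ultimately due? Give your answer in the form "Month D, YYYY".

1 month after November 27, 2005, on the same day of the month, is December 27, 2005.
December 27, 2005 is a Tuesday and not a listed holiday, so it stands.
The 60-calendar-day extension moves the deadline from December 27, 2005 to February 25, 2006.
February 25, 2006 falls on a Saturday. Rolling to the next business day gives February 27, 2006, a Monday.
So the filing is due February 27, 2006.

February 27, 2006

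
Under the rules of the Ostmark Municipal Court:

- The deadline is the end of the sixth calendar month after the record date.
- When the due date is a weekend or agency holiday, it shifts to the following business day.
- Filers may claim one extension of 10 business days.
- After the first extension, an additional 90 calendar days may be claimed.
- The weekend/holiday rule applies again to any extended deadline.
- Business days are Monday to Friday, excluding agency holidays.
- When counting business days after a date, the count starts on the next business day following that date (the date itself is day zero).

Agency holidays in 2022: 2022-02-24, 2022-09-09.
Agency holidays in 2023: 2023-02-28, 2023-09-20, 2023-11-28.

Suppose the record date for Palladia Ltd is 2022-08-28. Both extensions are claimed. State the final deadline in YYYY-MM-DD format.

6 months after 2022-08-28 is February 2023; that month ends on 2023-02-28.
2023-02-28 falls on a listed holiday. Rolling to the next business day gives 2023-03-01, a Wednesday.
The 10-business-day extension runs from 2023-03-01 to 2023-03-15.
2023-03-15 is a Wednesday and not a listed holiday, so it stands.
The 90-calendar-day extension moves the deadline from 2023-03-15 to 2023-06-13.
2023-06-13 is a Tuesday and not a listed holiday, so it stands.
So the filing is due 2023-06-13.

2023-06-13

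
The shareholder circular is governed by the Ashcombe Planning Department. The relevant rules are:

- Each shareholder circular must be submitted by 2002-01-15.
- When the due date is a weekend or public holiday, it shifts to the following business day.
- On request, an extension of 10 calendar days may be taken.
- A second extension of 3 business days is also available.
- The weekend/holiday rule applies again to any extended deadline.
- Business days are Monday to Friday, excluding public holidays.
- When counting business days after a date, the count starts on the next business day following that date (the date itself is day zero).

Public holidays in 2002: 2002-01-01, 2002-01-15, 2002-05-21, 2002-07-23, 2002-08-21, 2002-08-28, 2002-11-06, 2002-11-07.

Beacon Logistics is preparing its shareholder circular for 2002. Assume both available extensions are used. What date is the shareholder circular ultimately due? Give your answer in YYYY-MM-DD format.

2002-01-31

Start from the fixed due date, 2002-01-15.
2002-01-15 is a listed holiday; the next business day is 2002-01-16 (Wednesday).
Add the 10 calendar-day extension to 2002-01-16: 2002-01-26.
2002-01-26 is a Saturday; the next business day is 2002-01-28 (Monday).
Counting 3 further business days from 2002-01-28 reaches 2002-01-31.
2002-01-31 falls on a Thursday, which is a business day, so no adjustment is needed.
So the filing is due 2002-01-31.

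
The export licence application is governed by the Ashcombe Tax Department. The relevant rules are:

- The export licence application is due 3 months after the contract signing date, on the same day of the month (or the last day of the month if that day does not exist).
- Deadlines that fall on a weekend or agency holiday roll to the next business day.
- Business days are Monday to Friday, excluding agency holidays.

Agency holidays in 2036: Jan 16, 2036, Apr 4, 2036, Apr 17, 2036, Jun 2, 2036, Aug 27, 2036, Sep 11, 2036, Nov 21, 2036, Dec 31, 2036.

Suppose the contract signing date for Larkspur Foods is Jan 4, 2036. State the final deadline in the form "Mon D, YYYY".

Apr 7, 2036

Moving 3 months forward from Jan 4, 2036 on the corresponding day gives Apr 4, 2036.
Apr 4, 2036 is a listed holiday; the next business day is Apr 7, 2036 (Monday).
Final deadline: Apr 7, 2036.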